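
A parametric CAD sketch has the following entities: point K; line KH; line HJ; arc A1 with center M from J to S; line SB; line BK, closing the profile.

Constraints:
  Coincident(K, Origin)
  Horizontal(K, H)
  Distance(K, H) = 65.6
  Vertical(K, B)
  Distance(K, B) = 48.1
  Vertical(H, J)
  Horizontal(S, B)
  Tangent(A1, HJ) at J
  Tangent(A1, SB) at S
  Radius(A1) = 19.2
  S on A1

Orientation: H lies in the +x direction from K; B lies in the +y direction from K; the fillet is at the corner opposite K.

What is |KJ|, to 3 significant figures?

71.7

The virtual corner opposite K is at (65.6, 48.1). Tangency of A1 to HJ means the radius MJ is perpendicular to HJ and the tangent condition forces MS to be normal to SB, with radius 19.2, so the center M sits 19.2 in from both sides at M = (46.4, 28.9). That places the tangent points at J = (65.6, 28.9) on HJ and S = (46.4, 48.1) on SB. Then |KJ| = |J − K| = 71.7.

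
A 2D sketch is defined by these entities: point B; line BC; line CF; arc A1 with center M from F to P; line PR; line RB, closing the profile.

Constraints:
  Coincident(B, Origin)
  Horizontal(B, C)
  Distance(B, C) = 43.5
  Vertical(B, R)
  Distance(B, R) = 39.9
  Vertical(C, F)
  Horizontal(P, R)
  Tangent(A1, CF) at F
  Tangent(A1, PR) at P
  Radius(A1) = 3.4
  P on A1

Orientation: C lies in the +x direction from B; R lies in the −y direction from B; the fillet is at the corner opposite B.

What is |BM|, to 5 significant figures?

54.224

BR is vertical with |BR| = 39.9 and R on the −y side, so R = (0.0000, -39.900). The virtual corner opposite B is at (43.500, -39.900). Tangency of A1 to CF means the radius MF is perpendicular to CF and the tangent condition forces MP to be normal to PR, with radius 3.4, so the center M sits 3.4 in from both sides at M = (40.100, -36.500). Then |BM| = |M − B| = 54.224.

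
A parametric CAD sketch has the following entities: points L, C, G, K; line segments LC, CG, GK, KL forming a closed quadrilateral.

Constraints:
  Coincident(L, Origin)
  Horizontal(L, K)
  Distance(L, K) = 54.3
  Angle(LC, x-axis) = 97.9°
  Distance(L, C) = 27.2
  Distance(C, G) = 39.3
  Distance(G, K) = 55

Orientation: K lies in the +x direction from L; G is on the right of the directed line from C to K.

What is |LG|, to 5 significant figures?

12.130

L is at the origin; L and K share the same y with |LK| = 54.3 and K in +x, so K = (54.3, 0). LC runs at 97.9° with |LC| = 27.2, so C = (-3.7385, 26.942). G is determined by |CG| = 39.3 and |GK| = 55.0 together: it lies at the intersection of circle(C, 39.3) and circle(K, 55.0). With |CK| = 63.987, the foot of the radical line on CK is 20.425 from C and the perpendicular offset is √(39.3² − 20.425²) = 33.576. Taking the right-of-CK solution: G = (0.65029, -12.112).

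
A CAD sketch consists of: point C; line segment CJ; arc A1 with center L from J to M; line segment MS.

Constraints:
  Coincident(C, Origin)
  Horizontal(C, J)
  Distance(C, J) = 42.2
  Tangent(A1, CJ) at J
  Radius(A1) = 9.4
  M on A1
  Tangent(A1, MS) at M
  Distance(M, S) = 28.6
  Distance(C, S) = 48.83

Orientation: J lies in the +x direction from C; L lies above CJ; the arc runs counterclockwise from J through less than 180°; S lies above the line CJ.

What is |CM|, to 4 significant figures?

51.80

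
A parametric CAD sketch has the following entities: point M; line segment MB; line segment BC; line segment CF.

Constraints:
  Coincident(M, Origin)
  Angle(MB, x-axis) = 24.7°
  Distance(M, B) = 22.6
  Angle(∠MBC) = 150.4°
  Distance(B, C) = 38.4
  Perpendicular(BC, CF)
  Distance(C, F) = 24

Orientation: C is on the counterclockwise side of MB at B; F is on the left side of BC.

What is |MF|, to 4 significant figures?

59.45

M is at the origin; MB runs at 24.7° with length 22.6, so B = 22.6·(cos 24.7°, sin 24.7°) = (20.53, 9.444). ∠MBC = 150.4°, so BC runs at 24.7° + (180° − 150.4°) = 54.30° from the x-axis; with |BC| = 38.4, C = B + 38.4·(cos 54.30°, sin 54.30°) = (42.94, 40.63). The perpendicularity gives CF at right angles to BC; with |CF| = 24.0 on the left of BC, F = C + 24.0·(-0.8121, 0.5835) = (23.45, 54.63). Then |MF| = |F − M| = 59.45.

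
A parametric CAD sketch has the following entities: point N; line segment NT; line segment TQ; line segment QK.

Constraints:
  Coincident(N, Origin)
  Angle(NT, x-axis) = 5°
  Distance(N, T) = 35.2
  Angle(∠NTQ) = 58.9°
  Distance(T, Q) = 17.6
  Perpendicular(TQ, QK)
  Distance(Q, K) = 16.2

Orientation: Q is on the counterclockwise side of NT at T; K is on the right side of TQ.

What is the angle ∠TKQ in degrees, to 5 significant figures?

47.372°

N is at the origin; NT runs at 5.0° with length 35.2, so T = 35.2·(cos 5.0°, sin 5.0°) = (35.066, 3.0679). ∠NTQ = 58.9°, so TQ runs at 5.0° + (180° − 58.9°) = 126.10° from the x-axis; with |TQ| = 17.6, Q = T + 17.6·(cos 126.10°, sin 126.10°) = (24.696, 17.289). TQ ⟂ QK; with |QK| = 16.2 on the right of TQ, K = Q + 16.2·(0.80799, 0.58920) = (37.786, 26.833). Then cos ∠TKQ = KT·KQ / (|KT||KQ|), giving 47.372°.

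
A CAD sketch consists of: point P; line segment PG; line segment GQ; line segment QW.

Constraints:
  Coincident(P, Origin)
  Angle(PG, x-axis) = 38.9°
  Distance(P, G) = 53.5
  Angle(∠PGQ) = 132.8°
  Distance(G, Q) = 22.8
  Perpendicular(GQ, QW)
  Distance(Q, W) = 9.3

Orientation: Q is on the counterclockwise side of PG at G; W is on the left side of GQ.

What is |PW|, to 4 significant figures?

66.30

∠PGQ = 132.8°, so GQ runs at 38.9° + (180° − 132.8°) = 86.10° from the x-axis; with |GQ| = 22.8, Q = G + 22.8·(cos 86.10°, sin 86.10°) = (43.19, 56.34). The perpendicularity gives QW at right angles to GQ; with |QW| = 9.3 on the left of GQ, W = Q + 9.3·(-0.9977, 0.06802) = (33.91, 56.98). Then |PW| = |W − P| = 66.30.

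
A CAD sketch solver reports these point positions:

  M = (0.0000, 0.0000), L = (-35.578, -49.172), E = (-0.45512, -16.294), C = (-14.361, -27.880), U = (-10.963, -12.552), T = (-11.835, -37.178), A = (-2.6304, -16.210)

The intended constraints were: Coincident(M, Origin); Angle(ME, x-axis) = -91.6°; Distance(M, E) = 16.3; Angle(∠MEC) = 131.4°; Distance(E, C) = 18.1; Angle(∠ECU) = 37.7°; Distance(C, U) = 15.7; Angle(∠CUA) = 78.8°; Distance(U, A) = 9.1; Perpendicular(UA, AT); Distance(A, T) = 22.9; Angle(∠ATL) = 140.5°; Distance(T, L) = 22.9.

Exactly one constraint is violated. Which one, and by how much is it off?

Distance(T, L) = 22.9 — off by 3.70.

M = (0.00, 0.00) ✓; ME at -91.60° ✓; |ME| = 16.30 ✓; ∠MEC = 131.4° ✓; |EC| = 18.10 ✓; ∠ECU = 37.70° ✓; |CU| = 15.70 ✓; ∠CUA = 78.80° ✓; |UA| = 9.100 ✓; ∠(UA, AT) = 90.00° ✓; |AT| = 22.90 ✓; ∠ATL = 140.5° ✓; |TL| = 26.60 ✗.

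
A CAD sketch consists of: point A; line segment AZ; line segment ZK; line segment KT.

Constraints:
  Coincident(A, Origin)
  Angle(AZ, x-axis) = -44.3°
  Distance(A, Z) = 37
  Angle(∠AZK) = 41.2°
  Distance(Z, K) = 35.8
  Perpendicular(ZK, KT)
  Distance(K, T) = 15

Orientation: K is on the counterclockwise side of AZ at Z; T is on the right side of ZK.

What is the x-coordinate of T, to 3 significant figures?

38.6

∠AZK = 41.2°, so ZK runs at -44.3° + (180° − 41.2°) = 94.5° from the x-axis; with |ZK| = 35.8, K = Z + 35.8·(cos 94.5°, sin 94.5°) = (23.7, 9.85). ZK ⟂ KT; with |KT| = 15.0 on the right of ZK, T = K + 15.0·(0.997, 0.0785) = (38.6, 11.0). So T.x = 38.6.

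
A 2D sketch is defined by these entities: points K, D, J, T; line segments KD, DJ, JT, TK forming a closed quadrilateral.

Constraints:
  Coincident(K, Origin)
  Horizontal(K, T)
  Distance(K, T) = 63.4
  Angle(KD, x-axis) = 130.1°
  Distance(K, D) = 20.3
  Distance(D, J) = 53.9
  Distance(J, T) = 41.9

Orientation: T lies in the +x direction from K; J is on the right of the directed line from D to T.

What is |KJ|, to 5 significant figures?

33.900

Checks: |DJ| = 53.90 ✓; |JT| = 41.90 ✓.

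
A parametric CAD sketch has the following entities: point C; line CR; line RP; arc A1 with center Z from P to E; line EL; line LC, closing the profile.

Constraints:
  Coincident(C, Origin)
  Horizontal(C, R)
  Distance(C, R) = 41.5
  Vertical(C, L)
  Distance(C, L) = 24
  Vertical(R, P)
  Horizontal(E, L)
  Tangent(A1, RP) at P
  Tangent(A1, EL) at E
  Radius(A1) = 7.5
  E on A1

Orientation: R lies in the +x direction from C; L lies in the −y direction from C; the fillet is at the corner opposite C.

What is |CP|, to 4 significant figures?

44.66

C is at the origin; C and R share the same y with |CR| = 41.5 and R on the +x side, so R = (41.50, 0.000). C and L share the same x with |CL| = 24.0 and L on the −y side, so L = (0.000, -24.00). The virtual corner opposite C is at (41.50, -24.00). A1 meets RP tangentially, so ZP is at right angles to RP and since A1 is tangent to EL there, ZE ⟂ EL, with radius 7.5, so the center Z sits 7.5 in from both sides at Z = (34.00, -16.50). That places the tangent points at P = (41.50, -16.50) on RP and E = (34.00, -24.00) on EL. Then |CP| = |P − C| = 44.66.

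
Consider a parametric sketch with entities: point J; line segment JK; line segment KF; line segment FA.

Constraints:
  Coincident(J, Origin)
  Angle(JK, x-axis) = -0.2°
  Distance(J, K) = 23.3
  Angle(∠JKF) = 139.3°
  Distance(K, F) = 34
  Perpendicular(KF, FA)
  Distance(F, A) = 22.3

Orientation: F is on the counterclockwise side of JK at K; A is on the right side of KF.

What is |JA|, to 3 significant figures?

63.8

∠JKF = 139.3°, so KF runs at -0.2° + (180° − 139.3°) = 40.5° from the x-axis; with |KF| = 34.0, F = K + 34.0·(cos 40.5°, sin 40.5°) = (49.2, 22.0). KF is perpendicular to FA; with |FA| = 22.3 on the right of KF, A = F + 22.3·(0.649, -0.760) = (63.6, 5.04). Then |JA| = |A − J| = 63.8.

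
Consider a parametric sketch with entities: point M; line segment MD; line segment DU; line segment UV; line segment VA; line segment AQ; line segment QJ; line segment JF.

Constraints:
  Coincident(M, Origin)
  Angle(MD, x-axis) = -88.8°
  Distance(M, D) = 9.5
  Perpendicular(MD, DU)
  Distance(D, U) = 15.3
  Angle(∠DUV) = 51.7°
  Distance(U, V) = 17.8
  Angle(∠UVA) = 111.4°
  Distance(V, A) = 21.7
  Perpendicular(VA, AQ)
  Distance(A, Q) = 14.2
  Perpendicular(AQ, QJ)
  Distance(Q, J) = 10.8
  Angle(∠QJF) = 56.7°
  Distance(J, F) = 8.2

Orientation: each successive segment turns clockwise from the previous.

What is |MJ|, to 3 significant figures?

12.5

VA ⟂ AQ, so AQ runs at -106°; with |AQ| = 14.2, Q = (12.7, -15.2). The perpendicularity gives QJ at right angles to AQ, so QJ runs at 164°; with |QJ| = 10.8, J = (2.29, -12.2). Then |MJ| = |J − M| = 12.5.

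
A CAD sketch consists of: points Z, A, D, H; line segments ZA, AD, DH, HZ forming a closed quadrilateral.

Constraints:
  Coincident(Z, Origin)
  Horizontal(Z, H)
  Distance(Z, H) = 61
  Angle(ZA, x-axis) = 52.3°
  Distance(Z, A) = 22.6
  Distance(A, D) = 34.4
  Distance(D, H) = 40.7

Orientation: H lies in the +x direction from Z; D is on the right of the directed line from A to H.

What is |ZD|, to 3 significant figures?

27.8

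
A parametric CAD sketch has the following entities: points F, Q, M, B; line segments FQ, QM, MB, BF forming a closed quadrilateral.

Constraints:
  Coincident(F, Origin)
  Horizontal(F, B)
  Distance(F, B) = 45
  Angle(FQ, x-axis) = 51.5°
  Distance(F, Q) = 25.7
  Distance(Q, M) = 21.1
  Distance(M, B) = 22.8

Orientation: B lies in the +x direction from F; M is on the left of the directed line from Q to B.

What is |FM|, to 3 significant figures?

42.8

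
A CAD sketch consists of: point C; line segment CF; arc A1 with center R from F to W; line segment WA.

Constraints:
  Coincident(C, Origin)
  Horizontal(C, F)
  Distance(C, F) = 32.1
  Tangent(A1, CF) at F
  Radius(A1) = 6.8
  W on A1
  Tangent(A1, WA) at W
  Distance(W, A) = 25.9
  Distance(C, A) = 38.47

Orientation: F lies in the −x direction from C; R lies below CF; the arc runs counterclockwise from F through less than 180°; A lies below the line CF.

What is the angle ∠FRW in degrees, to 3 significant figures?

127°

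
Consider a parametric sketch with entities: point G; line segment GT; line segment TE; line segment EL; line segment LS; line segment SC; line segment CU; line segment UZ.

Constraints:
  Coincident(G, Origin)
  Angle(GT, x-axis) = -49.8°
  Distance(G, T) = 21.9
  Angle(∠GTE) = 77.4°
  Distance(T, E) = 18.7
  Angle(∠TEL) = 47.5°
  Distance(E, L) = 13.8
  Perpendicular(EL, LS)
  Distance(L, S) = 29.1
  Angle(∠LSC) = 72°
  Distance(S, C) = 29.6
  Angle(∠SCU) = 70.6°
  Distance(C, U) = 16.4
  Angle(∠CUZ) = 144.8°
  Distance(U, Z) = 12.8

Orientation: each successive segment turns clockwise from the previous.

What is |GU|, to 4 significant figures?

31.57

∠LSC = 72.0° gives SC at -122.9° from the x-axis; with |SC| = 29.6, C = (13.16, -44.39). ∠SCU = 70.6° gives CU at 127.7° from the x-axis; with |CU| = 16.4, U = (3.126, -31.41). Then |GU| = |U − G| = 31.57.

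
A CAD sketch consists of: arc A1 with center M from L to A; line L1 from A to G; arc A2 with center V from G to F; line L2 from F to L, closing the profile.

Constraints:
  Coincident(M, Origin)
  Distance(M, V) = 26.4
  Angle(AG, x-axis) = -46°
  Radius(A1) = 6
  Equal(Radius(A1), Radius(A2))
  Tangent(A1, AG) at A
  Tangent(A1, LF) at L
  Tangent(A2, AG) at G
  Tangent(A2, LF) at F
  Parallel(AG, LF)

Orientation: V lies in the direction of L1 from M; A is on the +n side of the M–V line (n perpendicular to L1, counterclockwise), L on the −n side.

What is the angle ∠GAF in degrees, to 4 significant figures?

24.44°

The slot axis is L1's direction at -46.0°, so u = (cos -46.0°, sin -46.0°) = (0.6947, -0.7193) and n = (−sin -46.0°, cos -46.0°) = (0.7193, 0.6947). M is at the origin and V lies 26.4 along u from M, so V = 26.4·u = (18.34, -18.99). Tangency of A1 to both parallel lines with radius 6.0 puts A and L at M ± 6.0·n: A = (4.316, 4.168), L = (-4.316, -4.168). Equal radii place G and F the same way about V: G = V + 6.0·n = (22.66, -14.82), F = V − 6.0·n = (14.02, -23.16). Then cos ∠GAF = AG·AF / (|AG||AF|), giving 24.44°.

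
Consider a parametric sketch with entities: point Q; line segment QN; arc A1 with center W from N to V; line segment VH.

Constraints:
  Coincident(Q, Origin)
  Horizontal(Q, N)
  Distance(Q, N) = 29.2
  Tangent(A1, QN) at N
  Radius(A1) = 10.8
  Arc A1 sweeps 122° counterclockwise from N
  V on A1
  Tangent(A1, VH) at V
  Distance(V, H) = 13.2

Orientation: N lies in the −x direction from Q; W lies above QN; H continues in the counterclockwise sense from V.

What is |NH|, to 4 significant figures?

27.80

Q is at the origin; Q and N share the same y with |QN| = 29.2 and N on the −x side, so N = (-29.20, 0.000). Since A1 is tangent to QN there, WN ⟂ QN, so W = N + (0, 10.8) = (-29.20, 10.80). On A1, N sits at bearing -90° from W; a 122° counterclockwise sweep puts V at bearing 32°, so V = W + 10.8·(cos 32°, sin 32°) = (-20.04, 16.52). The tangent condition forces WV to be normal to VH, so VH runs along (−sin 32°, cos 32°); with |VH| = 13.2, H = (-27.04, 27.72). Then |NH| = |H − N| = 27.80.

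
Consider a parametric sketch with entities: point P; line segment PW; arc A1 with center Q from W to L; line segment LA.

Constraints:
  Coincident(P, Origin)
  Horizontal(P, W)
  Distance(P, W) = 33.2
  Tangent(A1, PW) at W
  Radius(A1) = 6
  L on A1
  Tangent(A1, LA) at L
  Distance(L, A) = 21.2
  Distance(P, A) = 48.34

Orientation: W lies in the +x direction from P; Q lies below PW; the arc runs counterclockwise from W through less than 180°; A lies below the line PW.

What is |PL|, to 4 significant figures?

29.75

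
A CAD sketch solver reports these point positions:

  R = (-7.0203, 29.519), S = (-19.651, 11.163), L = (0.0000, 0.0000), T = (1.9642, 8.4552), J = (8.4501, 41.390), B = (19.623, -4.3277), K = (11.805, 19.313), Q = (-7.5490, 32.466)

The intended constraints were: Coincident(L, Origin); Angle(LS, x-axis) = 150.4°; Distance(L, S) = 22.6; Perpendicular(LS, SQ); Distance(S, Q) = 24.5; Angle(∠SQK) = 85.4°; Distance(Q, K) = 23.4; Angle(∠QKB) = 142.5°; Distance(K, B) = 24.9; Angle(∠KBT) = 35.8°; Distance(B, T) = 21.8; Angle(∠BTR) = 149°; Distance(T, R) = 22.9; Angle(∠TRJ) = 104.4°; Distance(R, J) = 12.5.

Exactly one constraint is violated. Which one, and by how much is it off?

Distance(R, J) = 12.5 — off by 7.00.

L = (0.00, 0.00) ✓; LS at 150.4° ✓; |LS| = 22.60 ✓; ∠(LS, SQ) = 90.00° ✓; |SQ| = 24.50 ✓; ∠SQK = 85.40° ✓; |QK| = 23.40 ✓; ∠QKB = 142.5° ✓; |KB| = 24.90 ✓; ∠KBT = 35.80° ✓; |BT| = 21.80 ✓; ∠BTR = 149.0° ✓; |TR| = 22.90 ✓; ∠TRJ = 104.4° ✓; |RJ| = 19.50 ✗.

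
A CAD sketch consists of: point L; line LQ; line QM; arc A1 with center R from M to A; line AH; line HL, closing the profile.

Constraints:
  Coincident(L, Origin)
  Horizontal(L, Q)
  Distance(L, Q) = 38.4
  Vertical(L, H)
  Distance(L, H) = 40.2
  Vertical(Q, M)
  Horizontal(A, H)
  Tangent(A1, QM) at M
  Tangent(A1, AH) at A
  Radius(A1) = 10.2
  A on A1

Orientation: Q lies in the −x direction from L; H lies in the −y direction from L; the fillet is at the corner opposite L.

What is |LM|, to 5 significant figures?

48.729

The virtual corner opposite L is at (-38.400, -40.200). A1 meets QM tangentially, so RM is at right angles to QM and tangency of A1 to AH means the radius RA is perpendicular to AH, with radius 10.2, so the center R sits 10.2 in from both sides at R = (-28.200, -30.000). That places the tangent points at M = (-38.400, -30.000) on QM and A = (-28.200, -40.200) on AH. Then |LM| = |M − L| = 48.729.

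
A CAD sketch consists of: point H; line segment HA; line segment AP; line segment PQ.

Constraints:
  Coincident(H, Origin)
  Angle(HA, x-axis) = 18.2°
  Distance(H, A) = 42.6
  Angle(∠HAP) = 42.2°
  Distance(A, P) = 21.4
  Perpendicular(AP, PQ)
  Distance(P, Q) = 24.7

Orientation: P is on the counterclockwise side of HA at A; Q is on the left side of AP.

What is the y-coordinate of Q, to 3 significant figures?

-0.555

H is at the origin; HA runs at 18.2° with length 42.6, so A = 42.6·(cos 18.2°, sin 18.2°) = (40.5, 13.3). ∠HAP = 42.2°, so AP runs at 18.2° + (180° − 42.2°) = 156° from the x-axis; with |AP| = 21.4, P = A + 21.4·(cos 156°, sin 156°) = (20.9, 22.0). AP is perpendicular to PQ; with |PQ| = 24.7 on the left of AP, Q = P + 24.7·(-0.407, -0.914) = (10.9, -0.555). So Q.y = -0.555.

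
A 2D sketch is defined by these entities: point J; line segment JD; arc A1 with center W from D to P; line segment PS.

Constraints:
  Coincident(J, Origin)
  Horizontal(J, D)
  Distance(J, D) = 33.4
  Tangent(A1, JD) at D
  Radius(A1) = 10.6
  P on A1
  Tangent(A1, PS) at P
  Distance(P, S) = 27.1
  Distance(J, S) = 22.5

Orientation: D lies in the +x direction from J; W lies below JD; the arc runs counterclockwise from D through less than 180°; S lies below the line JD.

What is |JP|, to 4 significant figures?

26.27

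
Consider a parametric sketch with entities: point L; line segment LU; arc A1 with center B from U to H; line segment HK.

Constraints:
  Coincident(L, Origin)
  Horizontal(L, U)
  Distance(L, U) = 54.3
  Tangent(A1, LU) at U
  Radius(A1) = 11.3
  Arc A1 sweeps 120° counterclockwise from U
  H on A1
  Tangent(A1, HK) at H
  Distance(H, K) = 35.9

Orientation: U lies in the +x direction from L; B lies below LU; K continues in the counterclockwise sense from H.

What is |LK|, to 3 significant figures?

78.8

L is at the origin; LU is horizontal with |LU| = 54.3 and U on the +x side, so U = (54.3, 0.00). Tangency of A1 to LU means the radius BU is perpendicular to LU, so B = U + (0, -11.3) = (54.3, -11.3). On A1, U sits at bearing 90° from B; a 120° counterclockwise sweep puts H at bearing 210°, so H = B + 11.3·(cos 210°, sin 210°) = (44.5, -17.0). Tangency of A1 to HK means the radius BH is perpendicular to HK, so HK runs along (−sin 210°, cos 210°); with |HK| = 35.9, K = (62.5, -48.0). Then |LK| = |K − L| = 78.8.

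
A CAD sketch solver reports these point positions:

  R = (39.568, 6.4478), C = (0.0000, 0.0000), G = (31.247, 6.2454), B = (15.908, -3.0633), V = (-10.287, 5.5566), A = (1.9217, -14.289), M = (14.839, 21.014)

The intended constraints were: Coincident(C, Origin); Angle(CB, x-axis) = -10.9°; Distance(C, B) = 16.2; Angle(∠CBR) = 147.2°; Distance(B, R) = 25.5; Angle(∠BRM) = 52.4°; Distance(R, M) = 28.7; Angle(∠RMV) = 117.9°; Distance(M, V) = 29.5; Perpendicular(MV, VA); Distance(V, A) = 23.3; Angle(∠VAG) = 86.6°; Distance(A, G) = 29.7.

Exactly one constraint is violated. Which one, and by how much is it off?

Distance(A, G) = 29.7 — off by 6.10.

C = (0.00, 0.00) ✓; CB at -10.90° ✓; |CB| = 16.20 ✓; ∠CBR = 147.2° ✓; |BR| = 25.50 ✓; ∠BRM = 52.40° ✓; |RM| = 28.70 ✓; ∠RMV = 117.9° ✓; |MV| = 29.50 ✓; ∠(MV, VA) = 90.00° ✓; |VA| = 23.30 ✓; ∠VAG = 86.60° ✓; |AG| = 35.80 ✗.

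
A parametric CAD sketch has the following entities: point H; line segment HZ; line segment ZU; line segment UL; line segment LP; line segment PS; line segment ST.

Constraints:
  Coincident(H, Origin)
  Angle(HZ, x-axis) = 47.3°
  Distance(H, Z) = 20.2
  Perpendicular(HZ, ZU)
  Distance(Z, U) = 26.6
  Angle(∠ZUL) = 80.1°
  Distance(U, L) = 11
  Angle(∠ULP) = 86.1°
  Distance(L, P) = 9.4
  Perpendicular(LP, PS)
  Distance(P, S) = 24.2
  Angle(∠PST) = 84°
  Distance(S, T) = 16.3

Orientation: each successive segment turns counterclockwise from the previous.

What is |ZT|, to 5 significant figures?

37.871

H is at the origin; HZ runs at 47.3° with length 20.2, so Z = (13.699, 14.845). The perpendicularity gives ZU at right angles to HZ, so ZU runs at 137.30°; with |ZU| = 26.6, U = (-5.8499, 32.884). ∠ZUL = 80.1° gives UL at -122.80° from the x-axis; with |UL| = 11.0, L = (-11.809, 23.638). ∠ULP = 86.1° gives LP at -28.900° from the x-axis; with |LP| = 9.4, P = (-3.5793, 19.095). The perpendicularity gives PS at right angles to LP, so PS runs at 61.100°; with |PS| = 24.2, S = (8.1161, 40.281). ∠PST = 84.0° gives ST at 157.10° from the x-axis; with |ST| = 16.3, T = (-6.8992, 46.624). Then |ZT| = |T − Z| = 37.871.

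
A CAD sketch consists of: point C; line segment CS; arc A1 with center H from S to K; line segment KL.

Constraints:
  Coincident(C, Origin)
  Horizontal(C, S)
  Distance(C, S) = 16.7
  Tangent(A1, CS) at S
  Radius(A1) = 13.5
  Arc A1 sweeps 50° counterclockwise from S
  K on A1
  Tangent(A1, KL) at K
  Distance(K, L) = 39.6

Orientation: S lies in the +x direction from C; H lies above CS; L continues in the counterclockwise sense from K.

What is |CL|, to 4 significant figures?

63.18

On A1, S sits at bearing -90° from H; a 50° counterclockwise sweep puts K at bearing -40°, so K = H + 13.5·(cos -40°, sin -40°) = (27.04, 4.822). Since A1 is tangent to KL there, HK ⟂ KL, so KL runs along (−sin -40°, cos -40°); with |KL| = 39.6, L = (52.50, 35.16). Then |CL| = |L − C| = 63.18.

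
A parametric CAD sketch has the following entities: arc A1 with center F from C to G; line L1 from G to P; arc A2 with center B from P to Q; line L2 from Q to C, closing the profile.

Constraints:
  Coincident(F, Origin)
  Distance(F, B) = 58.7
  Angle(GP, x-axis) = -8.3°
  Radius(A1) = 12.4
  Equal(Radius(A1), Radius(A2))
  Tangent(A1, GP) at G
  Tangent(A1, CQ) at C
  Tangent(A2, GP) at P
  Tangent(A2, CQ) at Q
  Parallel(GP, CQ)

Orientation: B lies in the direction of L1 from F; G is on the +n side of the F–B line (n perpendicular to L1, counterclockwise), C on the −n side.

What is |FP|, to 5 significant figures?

59.995

The slot axis is L1's direction at -8.3°, so u = (cos -8.3°, sin -8.3°) = (0.98953, -0.14436) and n = (−sin -8.3°, cos -8.3°) = (0.14436, 0.98953). F is at the origin and B lies 58.7 along u from F, so B = 58.7·u = (58.085, -8.4737). Tangency of A1 to both parallel lines with radius 12.4 puts G and C at F ± 12.4·n: G = (1.7900, 12.270), C = (-1.7900, -12.270). Equal radii place P and Q the same way about B: P = B + 12.4·n = (59.875, 3.7964), Q = B − 12.4·n = (56.295, -20.744). Then |FP| = |P − F| = 59.995.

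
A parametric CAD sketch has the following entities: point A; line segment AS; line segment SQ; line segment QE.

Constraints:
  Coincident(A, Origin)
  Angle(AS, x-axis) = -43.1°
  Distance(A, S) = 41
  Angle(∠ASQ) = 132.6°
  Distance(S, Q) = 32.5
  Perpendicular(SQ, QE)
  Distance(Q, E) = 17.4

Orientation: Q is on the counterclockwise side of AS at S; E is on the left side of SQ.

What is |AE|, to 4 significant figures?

61.59

A is at the origin; AS runs at -43.1° with length 41.0, so S = 41.0·(cos -43.1°, sin -43.1°) = (29.94, -28.01). ∠ASQ = 132.6°, so SQ runs at -43.1° + (180° − 132.6°) = 4.300° from the x-axis; with |SQ| = 32.5, Q = S + 32.5·(cos 4.300°, sin 4.300°) = (62.35, -25.58). SQ ⟂ QE; with |QE| = 17.4 on the left of SQ, E = Q + 17.4·(-0.07498, 0.9972) = (61.04, -8.226). Then |AE| = |E − A| = 61.59.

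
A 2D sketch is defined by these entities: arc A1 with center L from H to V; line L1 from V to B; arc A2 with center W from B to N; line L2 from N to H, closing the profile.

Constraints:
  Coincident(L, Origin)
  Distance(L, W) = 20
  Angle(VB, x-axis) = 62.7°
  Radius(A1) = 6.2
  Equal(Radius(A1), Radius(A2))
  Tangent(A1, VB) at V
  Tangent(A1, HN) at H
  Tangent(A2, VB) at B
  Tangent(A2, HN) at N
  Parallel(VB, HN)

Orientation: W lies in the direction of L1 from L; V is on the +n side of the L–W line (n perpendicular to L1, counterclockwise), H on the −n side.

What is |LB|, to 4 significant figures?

20.94

Tangency of A1 to both parallel lines with radius 6.2 puts V and H at L ± 6.2·n: V = (-5.509, 2.844), H = (5.509, -2.844). Equal radii place B and N the same way about W: B = W + 6.2·n = (3.664, 20.62), N = W − 6.2·n = (14.68, 14.93). Then |LB| = |B − L| = 20.94.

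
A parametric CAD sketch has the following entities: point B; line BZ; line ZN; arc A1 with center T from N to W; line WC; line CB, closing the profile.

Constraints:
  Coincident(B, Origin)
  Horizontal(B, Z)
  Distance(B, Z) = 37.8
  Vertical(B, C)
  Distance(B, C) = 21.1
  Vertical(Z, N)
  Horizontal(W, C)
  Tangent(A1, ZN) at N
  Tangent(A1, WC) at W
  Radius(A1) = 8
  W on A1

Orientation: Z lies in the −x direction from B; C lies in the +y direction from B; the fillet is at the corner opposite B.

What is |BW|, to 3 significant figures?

36.5

The virtual corner opposite B is at (-37.8, 21.1). A1 meets ZN tangentially, so TN is at right angles to ZN and the tangent condition forces TW to be normal to WC, with radius 8.0, so the center T sits 8.0 in from both sides at T = (-29.8, 13.1). That places the tangent points at N = (-37.8, 13.1) on ZN and W = (-29.8, 21.1) on WC. Then |BW| = |W − B| = 36.5.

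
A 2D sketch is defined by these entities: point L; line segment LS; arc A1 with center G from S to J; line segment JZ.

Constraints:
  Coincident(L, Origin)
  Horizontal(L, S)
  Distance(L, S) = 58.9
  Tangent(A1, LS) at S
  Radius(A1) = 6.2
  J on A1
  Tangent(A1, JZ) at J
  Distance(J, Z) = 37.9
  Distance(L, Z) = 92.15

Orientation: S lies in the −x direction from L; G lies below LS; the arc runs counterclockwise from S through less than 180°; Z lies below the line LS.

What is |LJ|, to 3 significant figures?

64.0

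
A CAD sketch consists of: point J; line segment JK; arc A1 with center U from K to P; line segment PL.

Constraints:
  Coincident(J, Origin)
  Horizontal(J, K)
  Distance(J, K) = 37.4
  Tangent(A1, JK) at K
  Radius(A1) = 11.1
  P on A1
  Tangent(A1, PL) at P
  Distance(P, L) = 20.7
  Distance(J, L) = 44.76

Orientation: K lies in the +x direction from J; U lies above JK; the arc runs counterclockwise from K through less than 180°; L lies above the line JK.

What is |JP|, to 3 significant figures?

48.9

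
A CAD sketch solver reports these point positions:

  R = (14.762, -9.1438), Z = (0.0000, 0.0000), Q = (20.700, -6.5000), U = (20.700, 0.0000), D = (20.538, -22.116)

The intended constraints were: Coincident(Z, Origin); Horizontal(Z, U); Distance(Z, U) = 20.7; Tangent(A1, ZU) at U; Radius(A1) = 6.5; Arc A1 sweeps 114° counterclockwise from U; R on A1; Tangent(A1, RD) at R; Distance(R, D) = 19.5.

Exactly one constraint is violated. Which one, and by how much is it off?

Distance(R, D) = 19.5 — off by 5.30.

Z = (0.00, 0.00) ✓; Z.y = 0.00, U.y = 0.00 ✓; |ZU| = 20.70 ✓; ∠(QU, UZ) = 90.00° ✓; |QU| = 6.500 ✓; bearing(Q→R) − bearing(Q→U) = 114.0° ✓; |QR| = 6.500 ✓; ∠(QR, RD) = 90.00° ✓; |RD| = 14.20 ✗.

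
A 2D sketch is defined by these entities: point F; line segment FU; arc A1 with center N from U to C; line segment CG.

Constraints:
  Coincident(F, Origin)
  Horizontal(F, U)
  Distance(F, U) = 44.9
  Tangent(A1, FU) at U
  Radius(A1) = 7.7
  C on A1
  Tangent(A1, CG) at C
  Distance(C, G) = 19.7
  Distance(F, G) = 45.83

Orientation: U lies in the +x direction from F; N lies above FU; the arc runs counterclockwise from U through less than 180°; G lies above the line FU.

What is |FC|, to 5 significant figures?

52.117

Checks: F = (0.00, 0.00) ✓; |NC| = 7.700 ✓; ∠(NC, CG) = 90.00° ✓; |CG| = 19.70 ✓; |FG| = 45.83 ✓.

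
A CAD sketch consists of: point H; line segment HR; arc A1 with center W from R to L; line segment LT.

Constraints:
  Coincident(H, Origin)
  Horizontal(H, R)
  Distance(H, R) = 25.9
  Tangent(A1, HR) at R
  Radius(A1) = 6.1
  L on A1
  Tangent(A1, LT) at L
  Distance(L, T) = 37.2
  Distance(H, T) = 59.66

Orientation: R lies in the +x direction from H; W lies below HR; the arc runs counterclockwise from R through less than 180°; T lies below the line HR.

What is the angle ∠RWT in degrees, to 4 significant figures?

147.8°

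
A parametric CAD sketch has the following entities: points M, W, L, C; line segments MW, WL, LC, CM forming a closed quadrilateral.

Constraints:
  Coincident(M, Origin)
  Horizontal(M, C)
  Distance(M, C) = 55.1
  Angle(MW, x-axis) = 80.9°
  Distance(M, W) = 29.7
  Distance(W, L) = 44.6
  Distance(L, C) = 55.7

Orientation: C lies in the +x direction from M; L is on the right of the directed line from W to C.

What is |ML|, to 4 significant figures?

15.23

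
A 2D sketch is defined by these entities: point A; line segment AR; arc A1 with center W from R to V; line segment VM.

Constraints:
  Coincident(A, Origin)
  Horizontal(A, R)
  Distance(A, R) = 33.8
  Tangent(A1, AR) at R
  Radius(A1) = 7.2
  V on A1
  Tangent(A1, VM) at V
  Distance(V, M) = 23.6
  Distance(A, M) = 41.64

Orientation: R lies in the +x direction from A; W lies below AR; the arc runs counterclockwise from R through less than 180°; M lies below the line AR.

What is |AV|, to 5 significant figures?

27.652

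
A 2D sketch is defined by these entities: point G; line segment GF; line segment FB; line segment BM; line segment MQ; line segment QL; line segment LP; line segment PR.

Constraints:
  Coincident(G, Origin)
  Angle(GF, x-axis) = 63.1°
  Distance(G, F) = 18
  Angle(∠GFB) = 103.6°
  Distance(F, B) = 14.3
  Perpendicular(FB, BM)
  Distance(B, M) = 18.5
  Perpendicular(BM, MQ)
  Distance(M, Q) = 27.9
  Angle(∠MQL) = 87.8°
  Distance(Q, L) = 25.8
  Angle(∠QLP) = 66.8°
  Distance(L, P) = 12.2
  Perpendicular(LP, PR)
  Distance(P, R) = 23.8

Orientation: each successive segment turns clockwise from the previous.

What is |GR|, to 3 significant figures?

7.81

∠QLP = 66.8° gives LP at -38.7° from the x-axis; with |LP| = 12.2, P = (7.07, 18.4). The perpendicularity gives PR at right angles to LP, so PR runs at -129°; with |PR| = 23.8, R = (-7.81, -0.163). Then |GR| = |R − G| = 7.81.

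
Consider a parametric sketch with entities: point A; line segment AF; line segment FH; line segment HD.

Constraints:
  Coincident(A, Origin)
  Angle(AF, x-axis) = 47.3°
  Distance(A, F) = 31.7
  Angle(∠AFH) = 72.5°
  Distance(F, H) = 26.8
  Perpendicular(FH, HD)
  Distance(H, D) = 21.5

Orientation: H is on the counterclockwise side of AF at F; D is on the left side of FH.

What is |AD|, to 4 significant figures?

19.35

A is at the origin; AF runs at 47.3° with length 31.7, so F = 31.7·(cos 47.3°, sin 47.3°) = (21.50, 23.30). ∠AFH = 72.5°, so FH runs at 47.3° + (180° − 72.5°) = 154.8° from the x-axis; with |FH| = 26.8, H = F + 26.8·(cos 154.8°, sin 154.8°) = (-2.752, 34.71). FH ⟂ HD; with |HD| = 21.5 on the left of FH, D = H + 21.5·(-0.4258, -0.9048) = (-11.91, 15.25). Then |AD| = |D − A| = 19.35.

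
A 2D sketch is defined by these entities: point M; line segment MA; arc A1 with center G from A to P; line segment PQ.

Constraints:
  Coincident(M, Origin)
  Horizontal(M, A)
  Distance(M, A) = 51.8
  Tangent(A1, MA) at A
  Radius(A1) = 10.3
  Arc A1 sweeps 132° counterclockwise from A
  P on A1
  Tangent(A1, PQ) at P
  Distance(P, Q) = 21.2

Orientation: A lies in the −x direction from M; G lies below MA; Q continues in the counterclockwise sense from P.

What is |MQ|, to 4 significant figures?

55.99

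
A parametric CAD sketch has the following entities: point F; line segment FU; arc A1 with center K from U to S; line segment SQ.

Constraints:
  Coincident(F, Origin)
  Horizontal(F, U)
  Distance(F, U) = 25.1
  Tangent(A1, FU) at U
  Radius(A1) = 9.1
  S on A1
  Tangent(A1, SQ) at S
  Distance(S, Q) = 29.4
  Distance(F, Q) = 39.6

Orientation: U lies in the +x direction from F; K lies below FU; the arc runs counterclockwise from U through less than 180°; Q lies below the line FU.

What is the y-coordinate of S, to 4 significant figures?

-8.159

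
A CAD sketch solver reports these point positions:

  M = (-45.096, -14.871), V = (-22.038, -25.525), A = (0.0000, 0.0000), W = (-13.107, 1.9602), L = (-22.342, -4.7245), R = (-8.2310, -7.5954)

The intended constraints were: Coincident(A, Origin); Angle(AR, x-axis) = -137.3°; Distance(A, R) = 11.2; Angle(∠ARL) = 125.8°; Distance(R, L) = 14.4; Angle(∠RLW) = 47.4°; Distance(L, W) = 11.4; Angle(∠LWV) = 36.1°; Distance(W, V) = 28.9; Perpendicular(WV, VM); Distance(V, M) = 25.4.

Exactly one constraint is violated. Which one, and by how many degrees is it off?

Perpendicular(WV, VM) — off by 6.80°.

A = (0.00, 0.00) ✓; AR at -137.3° ✓; |AR| = 11.20 ✓; ∠ARL = 125.8° ✓; |RL| = 14.40 ✓; ∠RLW = 47.40° ✓; |LW| = 11.40 ✓; ∠LWV = 36.10° ✓; |WV| = 28.90 ✓; ∠(WV, VM) = 96.80° ✗; |VM| = 25.40 ✓.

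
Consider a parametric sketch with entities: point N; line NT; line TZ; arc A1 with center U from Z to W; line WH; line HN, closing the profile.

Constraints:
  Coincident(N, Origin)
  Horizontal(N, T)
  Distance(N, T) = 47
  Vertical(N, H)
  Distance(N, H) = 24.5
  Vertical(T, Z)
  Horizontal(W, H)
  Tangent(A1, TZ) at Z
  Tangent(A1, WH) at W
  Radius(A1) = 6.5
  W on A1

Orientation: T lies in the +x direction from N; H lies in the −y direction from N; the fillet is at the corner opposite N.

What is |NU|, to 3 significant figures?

44.3

NH is vertical with |NH| = 24.5 and H on the −y side, so H = (0.00, -24.5). The virtual corner opposite N is at (47.0, -24.5). The tangent condition forces UZ to be normal to TZ and tangency of A1 to WH means the radius UW is perpendicular to WH, with radius 6.5, so the center U sits 6.5 in from both sides at U = (40.5, -18.0). Then |NU| = |U − N| = 44.3.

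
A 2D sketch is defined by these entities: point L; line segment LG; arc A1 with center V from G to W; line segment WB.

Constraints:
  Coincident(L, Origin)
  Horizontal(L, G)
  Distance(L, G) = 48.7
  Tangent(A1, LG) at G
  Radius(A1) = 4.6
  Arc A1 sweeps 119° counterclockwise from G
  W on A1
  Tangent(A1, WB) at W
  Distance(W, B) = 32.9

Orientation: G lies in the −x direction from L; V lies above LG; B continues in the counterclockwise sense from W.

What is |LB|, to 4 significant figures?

70.31

L is at the origin; L and G share the same y with |LG| = 48.7 and G on the −x side, so G = (-48.70, 0.000). Tangency of A1 to LG means the radius VG is perpendicular to LG, so V = G + (0, 4.6) = (-48.70, 4.600). On A1, G sits at bearing -90° from V; a 119° counterclockwise sweep puts W at bearing 29°, so W = V + 4.6·(cos 29°, sin 29°) = (-44.68, 6.830). A1 meets WB tangentially, so VW is at right angles to WB, so WB runs along (−sin 29°, cos 29°); with |WB| = 32.9, B = (-60.63, 35.61). Then |LB| = |B − L| = 70.31.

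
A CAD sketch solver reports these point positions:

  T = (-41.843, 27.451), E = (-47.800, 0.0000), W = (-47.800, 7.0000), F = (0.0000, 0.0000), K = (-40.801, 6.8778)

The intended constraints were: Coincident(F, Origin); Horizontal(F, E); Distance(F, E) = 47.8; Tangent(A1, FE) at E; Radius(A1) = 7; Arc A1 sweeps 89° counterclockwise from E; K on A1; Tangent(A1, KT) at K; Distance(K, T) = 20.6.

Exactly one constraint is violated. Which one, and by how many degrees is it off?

Tangent(A1, KT) at K — off by 3.90°.

F = (0.00, 0.00) ✓; F.y = 0.00, E.y = 0.00 ✓; |FE| = 47.80 ✓; ∠(WE, EF) = 90.00° ✓; |WE| = 7.000 ✓; bearing(W→K) − bearing(W→E) = 89.00° ✓; |WK| = 7.000 ✓; ∠(WK, KT) = 86.10° ✗; |KT| = 20.60 ✓.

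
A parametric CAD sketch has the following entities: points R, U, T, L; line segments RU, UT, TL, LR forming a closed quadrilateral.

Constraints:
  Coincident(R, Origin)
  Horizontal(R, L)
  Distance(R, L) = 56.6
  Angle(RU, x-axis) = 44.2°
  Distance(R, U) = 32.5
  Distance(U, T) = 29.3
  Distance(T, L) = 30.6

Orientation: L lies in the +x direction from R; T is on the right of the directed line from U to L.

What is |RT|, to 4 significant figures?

27.45

Checks: |UT| = 29.30 ✓; |TL| = 30.60 ✓.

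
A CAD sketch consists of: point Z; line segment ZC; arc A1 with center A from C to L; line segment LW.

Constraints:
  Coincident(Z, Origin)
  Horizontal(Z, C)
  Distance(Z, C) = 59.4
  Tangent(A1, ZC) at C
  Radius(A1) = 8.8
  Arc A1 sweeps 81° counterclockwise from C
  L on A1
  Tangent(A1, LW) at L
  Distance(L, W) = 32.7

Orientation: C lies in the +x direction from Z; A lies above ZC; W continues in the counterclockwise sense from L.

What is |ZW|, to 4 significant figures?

83.29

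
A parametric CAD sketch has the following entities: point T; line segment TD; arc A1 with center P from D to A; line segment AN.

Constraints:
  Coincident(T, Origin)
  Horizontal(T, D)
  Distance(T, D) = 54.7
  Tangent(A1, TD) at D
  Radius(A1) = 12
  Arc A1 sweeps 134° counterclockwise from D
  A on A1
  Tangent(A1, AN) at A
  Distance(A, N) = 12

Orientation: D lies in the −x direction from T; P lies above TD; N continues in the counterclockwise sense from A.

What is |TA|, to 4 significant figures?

50.36

A1 meets TD tangentially, so PD is at right angles to TD, so P = D + (0, 12) = (-54.70, 12.00). On A1, D sits at bearing -90° from P; a 134° counterclockwise sweep puts A at bearing 44°, so A = P + 12.0·(cos 44°, sin 44°) = (-46.07, 20.34). Then |TA| = |A − T| = 50.36.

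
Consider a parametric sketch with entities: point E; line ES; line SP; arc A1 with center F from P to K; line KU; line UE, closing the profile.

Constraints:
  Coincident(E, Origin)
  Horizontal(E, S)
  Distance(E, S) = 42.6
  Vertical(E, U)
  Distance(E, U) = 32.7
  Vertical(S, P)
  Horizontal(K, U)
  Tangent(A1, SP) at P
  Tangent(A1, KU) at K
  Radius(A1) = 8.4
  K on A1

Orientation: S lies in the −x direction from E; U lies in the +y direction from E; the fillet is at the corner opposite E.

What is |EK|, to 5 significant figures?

47.317

E is at the origin; E and S share the same y with |ES| = 42.6 and S on the −x side, so S = (-42.600, 0.0000). EU is vertical with |EU| = 32.7 and U on the +y side, so U = (0.0000, 32.700). The virtual corner opposite E is at (-42.600, 32.700). Tangency of A1 to SP means the radius FP is perpendicular to SP and the tangent condition forces FK to be normal to KU, with radius 8.4, so the center F sits 8.4 in from both sides at F = (-34.200, 24.300). That places the tangent points at P = (-42.600, 24.300) on SP and K = (-34.200, 32.700) on KU. Then |EK| = |K − E| = 47.317.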